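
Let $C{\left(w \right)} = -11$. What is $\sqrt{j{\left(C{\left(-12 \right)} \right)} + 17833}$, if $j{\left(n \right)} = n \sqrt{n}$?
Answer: $\sqrt{17833 - 11 i \sqrt{11}} \approx 133.54 - 0.137 i$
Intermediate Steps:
$j{\left(n \right)} = n^{\frac{3}{2}}$
$\sqrt{j{\left(C{\left(-12 \right)} \right)} + 17833} = \sqrt{\left(-11\right)^{\frac{3}{2}} + 17833} = \sqrt{- 11 i \sqrt{11} + 17833} = \sqrt{17833 - 11 i \sqrt{11}}$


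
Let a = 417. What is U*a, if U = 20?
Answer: 8340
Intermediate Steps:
U*a = 20*417 = 8340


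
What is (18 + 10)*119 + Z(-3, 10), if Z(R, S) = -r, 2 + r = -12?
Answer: 3346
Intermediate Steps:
r = -14 (r = -2 - 12 = -14)
Z(R, S) = 14 (Z(R, S) = -1*(-14) = 14)
(18 + 10)*119 + Z(-3, 10) = (18 + 10)*119 + 14 = 28*119 + 14 = 3332 + 14 = 3346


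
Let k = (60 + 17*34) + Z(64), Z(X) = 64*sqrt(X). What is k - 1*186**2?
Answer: -33446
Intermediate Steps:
k = 1150 (k = (60 + 17*34) + 64*sqrt(64) = (60 + 578) + 64*8 = 638 + 512 = 1150)
k - 1*186**2 = 1150 - 1*186**2 = 1150 - 1*34596 = 1150 - 34596 = -33446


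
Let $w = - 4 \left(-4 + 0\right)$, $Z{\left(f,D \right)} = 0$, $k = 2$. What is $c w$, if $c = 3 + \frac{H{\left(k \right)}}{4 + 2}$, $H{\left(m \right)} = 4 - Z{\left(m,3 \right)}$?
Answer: $\frac{176}{3} \approx 58.667$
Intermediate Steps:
$w = 16$ ($w = \left(-4\right) \left(-4\right) = 16$)
$H{\left(m \right)} = 4$ ($H{\left(m \right)} = 4 - 0 = 4 + 0 = 4$)
$c = \frac{11}{3}$ ($c = 3 + \frac{1}{4 + 2} \cdot 4 = 3 + \frac{1}{6} \cdot 4 = 3 + \frac{2}{3} = \frac{11}{3} \approx 3.6667$)
$c w = \frac{11}{3} \cdot 16 = \frac{176}{3}$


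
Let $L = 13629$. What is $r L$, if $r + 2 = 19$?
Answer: $231693$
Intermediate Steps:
$r = 17$ ($r = -2 + 19 = 17$)
$r L = 17 \cdot 13629 = 231693$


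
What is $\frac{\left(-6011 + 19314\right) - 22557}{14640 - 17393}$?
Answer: $\frac{9254}{2753} \approx 3.3614$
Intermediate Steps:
$\frac{\left(-6011 + 19314\right) - 22557}{14640 - 17393} = \frac{13303 - 22557}{-2753} = \left(-9254\right) \left(- \frac{1}{2753}\right) = \frac{9254}{2753}$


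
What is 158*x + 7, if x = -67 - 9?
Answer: -12001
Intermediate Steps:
x = -76
158*x + 7 = 158*(-76) + 7 = -12008 + 7 = -12001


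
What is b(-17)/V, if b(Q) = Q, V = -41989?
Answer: 17/41989 ≈ 0.00040487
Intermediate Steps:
b(-17)/V = -17/(-41989) = -17*(-1/41989) = 17/41989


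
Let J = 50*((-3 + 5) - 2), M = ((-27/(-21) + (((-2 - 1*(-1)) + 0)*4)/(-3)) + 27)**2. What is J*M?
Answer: 0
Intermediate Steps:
M = 386884/441 (M = ((-27*(-1/21) + (((-2 + 1) + 0)*4)*(-1/3)) + 27)**2 = ((9/7 + ((-1 + 0)*4)*(-1/3)) + 27)**2 = ((9/7 - 1*4*(-1/3)) + 27)**2 = ((9/7 - 4*(-1/3)) + 27)**2 = ((9/7 + 4/3) + 27)**2 = (55/21 + 27)**2 = (622/21)**2 = 386884/441 ≈ 877.29)
J = 0 (J = 50*(2 - 2) = 50*0 = 0)
J*M = 0*(386884/441) = 0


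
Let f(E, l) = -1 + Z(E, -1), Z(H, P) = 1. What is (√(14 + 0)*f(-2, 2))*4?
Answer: 0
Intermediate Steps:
f(E, l) = 0 (f(E, l) = -1 + 1 = 0)
(√(14 + 0)*f(-2, 2))*4 = (√(14 + 0)*0)*4 = (√14*0)*4 = 0*4 = 0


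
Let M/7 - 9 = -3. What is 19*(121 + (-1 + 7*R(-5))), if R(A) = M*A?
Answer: -25650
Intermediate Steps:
M = 42 (M = 63 + 7*(-3) = 63 - 21 = 42)
R(A) = 42*A
19*(121 + (-1 + 7*R(-5))) = 19*(121 + (-1 + 7*(42*(-5)))) = 19*(121 + (-1 + 7*(-210))) = 19*(121 + (-1 - 1470)) = 19*(121 - 1471) = 19*(-1350) = -25650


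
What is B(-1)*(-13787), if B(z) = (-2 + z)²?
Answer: -124083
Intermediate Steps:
B(-1)*(-13787) = (-2 - 1)²*(-13787) = (-3)²*(-13787) = 9*(-13787) = -124083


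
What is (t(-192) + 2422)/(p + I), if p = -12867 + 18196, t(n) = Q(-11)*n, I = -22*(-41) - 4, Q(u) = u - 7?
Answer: 5878/6227 ≈ 0.94395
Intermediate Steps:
Q(u) = -7 + u
I = 898 (I = 902 - 4 = 898)
t(n) = -18*n (t(n) = (-7 - 11)*n = -18*n)
p = 5329
(t(-192) + 2422)/(p + I) = (-18*(-192) + 2422)/(5329 + 898) = (3456 + 2422)/6227 = 5878*(1/6227) = 5878/6227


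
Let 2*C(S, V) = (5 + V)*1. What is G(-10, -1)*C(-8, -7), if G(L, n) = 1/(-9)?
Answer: ⅑ ≈ 0.11111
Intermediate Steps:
G(L, n) = -⅑
C(S, V) = 5/2 + V/2 (C(S, V) = ((5 + V)*1)/2 = (5 + V)/2 = 5/2 + V/2)
G(-10, -1)*C(-8, -7) = -(5/2 + (½)*(-7))/9 = -(5/2 - 7/2)/9 = -⅑*(-1) = ⅑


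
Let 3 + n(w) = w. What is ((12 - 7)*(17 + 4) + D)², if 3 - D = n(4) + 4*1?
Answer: 10609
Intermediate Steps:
n(w) = -3 + w
D = -2 (D = 3 - ((-3 + 4) + 4*1) = 3 - (1 + 4) = 3 - 1*5 = 3 - 5 = -2)
((12 - 7)*(17 + 4) + D)² = ((12 - 7)*(17 + 4) - 2)² = (5*21 - 2)² = (105 - 2)² = 103² = 10609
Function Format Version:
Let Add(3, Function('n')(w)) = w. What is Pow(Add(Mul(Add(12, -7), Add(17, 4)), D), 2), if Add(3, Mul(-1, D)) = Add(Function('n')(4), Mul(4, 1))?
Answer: 10609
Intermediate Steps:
Function('n')(w) = Add(-3, w)
D = -2 (D = Add(3, Mul(-1, Add(Add(-3, 4), Mul(4, 1)))) = Add(3, Mul(-1, Add(1, 4))) = Add(3, Mul(-1, 5)) = Add(3, -5) = -2)
Pow(Add(Mul(Add(12, -7), Add(17, 4)), D), 2) = Pow(Add(Mul(Add(12, -7), Add(17, 4)), -2), 2) = Pow(Add(Mul(5, 21), -2), 2) = Pow(Add(105, -2), 2) = Pow(103, 2) = 10609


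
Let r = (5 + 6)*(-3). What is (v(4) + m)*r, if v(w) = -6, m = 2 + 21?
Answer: -561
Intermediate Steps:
m = 23
r = -33 (r = 11*(-3) = -33)
(v(4) + m)*r = (-6 + 23)*(-33) = 17*(-33) = -561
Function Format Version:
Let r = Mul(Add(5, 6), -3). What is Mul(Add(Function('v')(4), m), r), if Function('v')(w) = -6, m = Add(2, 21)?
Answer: -561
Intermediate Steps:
m = 23
r = -33 (r = Mul(11, -3) = -33)
Mul(Add(Function('v')(4), m), r) = Mul(Add(-6, 23), -33) = Mul(17, -33) = -561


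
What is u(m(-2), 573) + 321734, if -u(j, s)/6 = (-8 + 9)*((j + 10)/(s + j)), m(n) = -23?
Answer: 88476889/275 ≈ 3.2173e+5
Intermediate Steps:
u(j, s) = -6*(10 + j)/(j + s) (u(j, s) = -6*(-8 + 9)*(j + 10)/(s + j) = -6*(10 + j)/(j + s))
u(m(-2), 573) + 321734 = 6*(-10 - 1*(-23))/(-23 + 573) + 321734 = 6*(-10 + 23)/550 + 321734 = 6*(1/550)*13 + 321734 = 39/275 + 321734 = 88476889/275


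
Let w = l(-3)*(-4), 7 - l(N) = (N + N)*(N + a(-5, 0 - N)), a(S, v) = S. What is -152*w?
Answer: -24928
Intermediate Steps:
l(N) = 7 - 2*N*(-5 + N) (l(N) = 7 - (N + N)*(N - 5) = 7 - 2*N*(-5 + N))
w = 164 (w = (7 - 2*(-3)² + 10*(-3))*(-4) = (7 - 2*9 - 30)*(-4) = (7 - 18 - 30)*(-4) = -41*(-4) = 164)
-152*w = -152*164 = -24928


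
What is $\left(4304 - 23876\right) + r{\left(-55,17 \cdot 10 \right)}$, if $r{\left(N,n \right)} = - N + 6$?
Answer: $-19511$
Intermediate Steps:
$r{\left(N,n \right)} = 6 - N$
$\left(4304 - 23876\right) + r{\left(-55,17 \cdot 10 \right)} = \left(4304 - 23876\right) + \left(6 - -55\right) = \left(4304 - 23876\right) + \left(6 + 55\right) = -19572 + 61 = -19511$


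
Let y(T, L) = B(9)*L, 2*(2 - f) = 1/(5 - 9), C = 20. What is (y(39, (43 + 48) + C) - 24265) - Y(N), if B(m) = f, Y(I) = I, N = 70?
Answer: -192793/8 ≈ -24099.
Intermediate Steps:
f = 17/8 (f = 2 - 1/(2*(5 - 9)) = 2 - ½/(-4) = 2 - ½*(-¼) = 2 + ⅛ = 17/8 ≈ 2.1250)
B(m) = 17/8
y(T, L) = 17*L/8
(y(39, (43 + 48) + C) - 24265) - Y(N) = (17*((43 + 48) + 20)/8 - 24265) - 1*70 = (17*(91 + 20)/8 - 24265) - 70 = ((17/8)*111 - 24265) - 70 = (1887/8 - 24265) - 70 = -192233/8 - 70 = -192793/8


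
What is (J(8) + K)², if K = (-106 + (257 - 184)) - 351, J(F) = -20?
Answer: 163216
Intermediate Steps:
K = -384 (K = (-106 + 73) - 351 = -33 - 351 = -384)
(J(8) + K)² = (-20 - 384)² = (-404)² = 163216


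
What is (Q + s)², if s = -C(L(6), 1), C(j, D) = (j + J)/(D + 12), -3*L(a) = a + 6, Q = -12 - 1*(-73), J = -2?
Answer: 638401/169 ≈ 3777.5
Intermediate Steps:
Q = 61 (Q = -12 + 73 = 61)
L(a) = -2 - a/3 (L(a) = -(a + 6)/3 = -(6 + a)/3 = -2 - a/3)
C(j, D) = (-2 + j)/(12 + D) (C(j, D) = (j - 2)/(D + 12) = (-2 + j)/(12 + D))
s = 6/13 (s = -(-2 + (-2 - ⅓*6))/(12 + 1) = -(-2 + (-2 - 2))/13 = -(-2 - 4)/13 = -(-6)/13 = -1*(-6/13) = 6/13 ≈ 0.46154)
(Q + s)² = (61 + 6/13)² = (799/13)² = 638401/169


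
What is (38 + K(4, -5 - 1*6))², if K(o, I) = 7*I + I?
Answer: 2500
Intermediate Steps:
K(o, I) = 8*I
(38 + K(4, -5 - 1*6))² = (38 + 8*(-5 - 1*6))² = (38 + 8*(-5 - 6))² = (38 + 8*(-11))² = (38 - 88)² = (-50)² = 2500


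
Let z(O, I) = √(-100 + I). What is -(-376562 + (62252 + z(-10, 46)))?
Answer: 314310 - 3*I*√6 ≈ 3.1431e+5 - 7.3485*I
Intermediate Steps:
-(-376562 + (62252 + z(-10, 46))) = -(-376562 + (62252 + √(-100 + 46))) = -(-376562 + (62252 + √(-54))) = -(-376562 + (62252 + 3*I*√6)) = -(-314310 + 3*I*√6) = 314310 - 3*I*√6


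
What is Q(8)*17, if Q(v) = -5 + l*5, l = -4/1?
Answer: -425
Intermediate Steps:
l = -4 (l = -4*1 = -4)
Q(v) = -25 (Q(v) = -5 - 4*5 = -5 - 20 = -25)
Q(8)*17 = -25*17 = -425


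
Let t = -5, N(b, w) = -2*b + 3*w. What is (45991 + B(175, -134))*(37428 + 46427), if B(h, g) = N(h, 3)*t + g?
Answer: 3988311510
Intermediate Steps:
B(h, g) = -45 + g + 10*h (B(h, g) = (-2*h + 3*3)*(-5) + g = (-2*h + 9)*(-5) + g = (9 - 2*h)*(-5) + g = (-45 + 10*h) + g = -45 + g + 10*h)
(45991 + B(175, -134))*(37428 + 46427) = (45991 + (-45 - 134 + 10*175))*(37428 + 46427) = (45991 + (-45 - 134 + 1750))*83855 = (45991 + 1571)*83855 = 47562*83855 = 3988311510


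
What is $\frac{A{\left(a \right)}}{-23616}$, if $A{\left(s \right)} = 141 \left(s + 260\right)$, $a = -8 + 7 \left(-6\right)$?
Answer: $- \frac{1645}{1312} \approx -1.2538$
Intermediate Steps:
$a = -50$ ($a = -8 - 42 = -50$)
$A{\left(s \right)} = 36660 + 141 s$ ($A{\left(s \right)} = 141 \left(260 + s\right) = 36660 + 141 s$)
$\frac{A{\left(a \right)}}{-23616} = \frac{36660 + 141 \left(-50\right)}{-23616} = \left(36660 - 7050\right) \left(- \frac{1}{23616}\right) = 29610 \left(- \frac{1}{23616}\right) = - \frac{1645}{1312}$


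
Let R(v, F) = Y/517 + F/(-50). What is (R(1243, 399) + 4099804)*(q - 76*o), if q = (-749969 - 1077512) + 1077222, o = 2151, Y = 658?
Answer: -412074110719717/110 ≈ -3.7461e+12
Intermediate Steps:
R(v, F) = 14/11 - F/50 (R(v, F) = 658/517 + F/(-50) = 658*(1/517) + F*(-1/50) = 14/11 - F/50)
q = -750259 (q = -1827481 + 1077222 = -750259)
(R(1243, 399) + 4099804)*(q - 76*o) = ((14/11 - 1/50*399) + 4099804)*(-750259 - 76*2151) = ((14/11 - 399/50) + 4099804)*(-750259 - 163476) = (-3689/550 + 4099804)*(-913735) = (2254888511/550)*(-913735) = -412074110719717/110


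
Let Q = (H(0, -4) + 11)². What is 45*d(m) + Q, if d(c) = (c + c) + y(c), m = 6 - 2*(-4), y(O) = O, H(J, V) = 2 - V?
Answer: 2179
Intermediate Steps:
m = 14 (m = 6 + 8 = 14)
Q = 289 (Q = ((2 - 1*(-4)) + 11)² = ((2 + 4) + 11)² = (6 + 11)² = 17² = 289)
d(c) = 3*c (d(c) = (c + c) + c = 2*c + c = 3*c)
45*d(m) + Q = 45*(3*14) + 289 = 45*42 + 289 = 1890 + 289 = 2179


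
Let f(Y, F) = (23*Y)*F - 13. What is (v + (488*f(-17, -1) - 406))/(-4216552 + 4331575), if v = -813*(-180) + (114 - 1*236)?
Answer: 110092/38341 ≈ 2.8714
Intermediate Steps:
f(Y, F) = -13 + 23*F*Y (f(Y, F) = 23*F*Y - 13 = -13 + 23*F*Y)
v = 146218 (v = 146340 + (114 - 236) = 146340 - 122 = 146218)
(v + (488*f(-17, -1) - 406))/(-4216552 + 4331575) = (146218 + (488*(-13 + 23*(-1)*(-17)) - 406))/(-4216552 + 4331575) = (146218 + (488*(-13 + 391) - 406))/115023 = (146218 + (488*378 - 406))*(1/115023) = (146218 + (184464 - 406))*(1/115023) = (146218 + 184058)*(1/115023) = 330276*(1/115023) = 110092/38341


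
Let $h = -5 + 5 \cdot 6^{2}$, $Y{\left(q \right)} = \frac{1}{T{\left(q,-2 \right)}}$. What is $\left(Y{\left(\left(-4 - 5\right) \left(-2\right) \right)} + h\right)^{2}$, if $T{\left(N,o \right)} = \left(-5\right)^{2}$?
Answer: $\frac{19149376}{625} \approx 30639.0$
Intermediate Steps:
$T{\left(N,o \right)} = 25$
$Y{\left(q \right)} = \frac{1}{25}$
$h = 175$ ($h = -5 + 5 \cdot 36 = -5 + 180 = 175$)
$\left(Y{\left(\left(-4 - 5\right) \left(-2\right) \right)} + h\right)^{2} = \left(\frac{1}{25} + 175\right)^{2} = \left(\frac{4376}{25}\right)^{2} = \frac{19149376}{625}$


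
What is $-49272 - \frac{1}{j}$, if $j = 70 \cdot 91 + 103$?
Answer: $- \frac{318937657}{6473} \approx -49272.0$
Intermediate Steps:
$j = 6473$ ($j = 6370 + 103 = 6473$)
$-49272 - \frac{1}{j} = -49272 - \frac{1}{6473} = - \frac{318937657}{6473}$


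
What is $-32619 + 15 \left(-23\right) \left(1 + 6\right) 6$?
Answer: $-47109$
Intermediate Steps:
$-32619 + 15 \left(-23\right) \left(1 + 6\right) 6 = -32619 - 345 \cdot 7 \cdot 6 = -32619 - 14490 = -47109$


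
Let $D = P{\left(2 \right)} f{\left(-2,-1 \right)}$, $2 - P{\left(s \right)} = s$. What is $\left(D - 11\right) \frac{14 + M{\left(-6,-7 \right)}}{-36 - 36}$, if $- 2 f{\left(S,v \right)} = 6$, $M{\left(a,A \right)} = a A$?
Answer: $\frac{77}{9} \approx 8.5556$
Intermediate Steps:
$M{\left(a,A \right)} = A a$
$f{\left(S,v \right)} = -3$ ($f{\left(S,v \right)} = \left(- \frac{1}{2}\right) 6 = -3$)
$P{\left(s \right)} = 2 - s$
$D = 0$ ($D = \left(2 - 2\right) \left(-3\right) = 0 \left(-3\right) = 0$)
$\left(D - 11\right) \frac{14 + M{\left(-6,-7 \right)}}{-36 - 36} = \left(0 - 11\right) \frac{14 - -42}{-36 - 36} = - 11 \frac{14 + 42}{-72} = - 11 \cdot 56 \left(- \frac{1}{72}\right) = \left(-11\right) \left(- \frac{7}{9}\right) = \frac{77}{9}$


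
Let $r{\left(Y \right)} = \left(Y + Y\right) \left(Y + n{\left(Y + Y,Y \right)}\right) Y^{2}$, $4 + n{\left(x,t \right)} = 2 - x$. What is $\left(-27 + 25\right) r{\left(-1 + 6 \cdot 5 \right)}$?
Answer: $3024236$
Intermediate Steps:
$n{\left(x,t \right)} = -2 - x$ ($n{\left(x,t \right)} = -4 - \left(-2 + x\right) = -2 - x$)
$r{\left(Y \right)} = 2 Y^{3} \left(-2 - Y\right)$ ($r{\left(Y \right)} = \left(Y + Y\right) \left(Y - \left(2 + 2 Y\right)\right) Y^{2} = 2 Y \left(Y - \left(2 + 2 Y\right)\right) Y^{2} = 2 Y \left(-2 - Y\right) Y^{2} = 2 Y^{3} \left(-2 - Y\right)$)
$\left(-27 + 25\right) r{\left(-1 + 6 \cdot 5 \right)} = \left(-27 + 25\right) 2 \left(-1 + 6 \cdot 5\right)^{3} \left(-2 - \left(-1 + 6 \cdot 5\right)\right) = - 2 \cdot 2 \left(-1 + 30\right)^{3} \left(-2 - \left(-1 + 30\right)\right) = - 2 \cdot 2 \cdot 29^{3} \left(-2 - 29\right) = - 2 \cdot 2 \cdot 24389 \left(-2 - 29\right) = - 2 \cdot 2 \cdot 24389 \left(-31\right) = \left(-2\right) \left(-1512118\right) = 3024236$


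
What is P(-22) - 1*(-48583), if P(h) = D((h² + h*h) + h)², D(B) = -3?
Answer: 48592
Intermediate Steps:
P(h) = 9 (P(h) = (-3)² = 9)
P(-22) - 1*(-48583) = 9 - 1*(-48583) = 9 + 48583 = 48592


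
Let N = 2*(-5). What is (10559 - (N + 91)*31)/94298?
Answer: 4024/47149 ≈ 0.085346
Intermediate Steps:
N = -10
(10559 - (N + 91)*31)/94298 = (10559 - (-10 + 91)*31)/94298 = (10559 - 81*31)*(1/94298) = (10559 - 1*2511)*(1/94298) = (10559 - 2511)*(1/94298) = 8048*(1/94298) = 4024/47149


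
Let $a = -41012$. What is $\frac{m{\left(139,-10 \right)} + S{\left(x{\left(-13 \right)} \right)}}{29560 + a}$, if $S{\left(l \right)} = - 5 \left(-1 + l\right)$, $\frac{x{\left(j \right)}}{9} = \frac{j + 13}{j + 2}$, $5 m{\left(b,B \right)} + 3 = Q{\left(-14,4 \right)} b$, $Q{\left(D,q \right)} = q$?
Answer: $- \frac{289}{28630} \approx -0.010094$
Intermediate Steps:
$m{\left(b,B \right)} = - \frac{3}{5} + \frac{4 b}{5}$
$x{\left(j \right)} = \frac{9 \left(13 + j\right)}{2 + j}$ ($x{\left(j \right)} = 9 \frac{j + 13}{j + 2} = 9 \frac{13 + j}{2 + j} = \frac{9 \left(13 + j\right)}{2 + j}$)
$S{\left(l \right)} = 5 - 5 l$
$\frac{m{\left(139,-10 \right)} + S{\left(x{\left(-13 \right)} \right)}}{29560 + a} = \frac{\left(- \frac{3}{5} + \frac{4}{5} \cdot 139\right) + \left(5 - 5 \frac{9 \left(13 - 13\right)}{2 - 13}\right)}{29560 - 41012} = \frac{\left(- \frac{3}{5} + \frac{556}{5}\right) + \left(5 - 5 \cdot 9 \frac{1}{-11} \cdot 0\right)}{-11452} = \left(\frac{553}{5} + \left(5 - 5 \cdot 9 \left(- \frac{1}{11}\right) 0\right)\right) \left(- \frac{1}{11452}\right) = \left(\frac{553}{5} + \left(5 - 0\right)\right) \left(- \frac{1}{11452}\right) = \left(\frac{553}{5} + \left(5 + 0\right)\right) \left(- \frac{1}{11452}\right) = \left(\frac{553}{5} + 5\right) \left(- \frac{1}{11452}\right) = \frac{578}{5} \left(- \frac{1}{11452}\right) = - \frac{289}{28630}$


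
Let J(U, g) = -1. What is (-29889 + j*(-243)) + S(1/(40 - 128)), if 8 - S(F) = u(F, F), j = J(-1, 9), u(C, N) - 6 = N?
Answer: -2608671/88 ≈ -29644.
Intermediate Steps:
u(C, N) = 6 + N
j = -1
S(F) = 2 - F (S(F) = 8 - (6 + F) = 8 + (-6 - F) = 2 - F)
(-29889 + j*(-243)) + S(1/(40 - 128)) = (-29889 - 1*(-243)) + (2 - 1/(40 - 128)) = (-29889 + 243) + (2 - 1/(-88)) = -29646 + (2 - 1*(-1/88)) = -29646 + (2 + 1/88) = -29646 + 177/88 = -2608671/88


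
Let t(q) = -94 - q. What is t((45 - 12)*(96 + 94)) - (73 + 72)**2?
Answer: -27389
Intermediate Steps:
t((45 - 12)*(96 + 94)) - (73 + 72)**2 = (-94 - (45 - 12)*(96 + 94)) - (73 + 72)**2 = (-94 - 33*190) - 1*145**2 = (-94 - 1*6270) - 1*21025 = (-94 - 6270) - 21025 = -6364 - 21025 = -27389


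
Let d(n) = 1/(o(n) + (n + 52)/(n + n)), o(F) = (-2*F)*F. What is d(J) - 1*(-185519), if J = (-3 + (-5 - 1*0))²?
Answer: 48627312653/262115 ≈ 1.8552e+5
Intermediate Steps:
o(F) = -2*F²
J = 64 (J = (-3 + (-5 + 0))² = (-3 - 5)² = (-8)² = 64)
d(n) = 1/(-2*n² + (52 + n)/(2*n)) (d(n) = 1/(-2*n² + (n + 52)/(n + n)) = 1/(-2*n² + (52 + n)/((2*n))) = 1/(-2*n² + (52 + n)*(1/(2*n))) = 1/(-2*n² + (52 + n)/(2*n)))
d(J) - 1*(-185519) = 2*64/(52 + 64 - 4*64³) - 1*(-185519) = 2*64/(52 + 64 - 4*262144) + 185519 = 2*64/(52 + 64 - 1048576) + 185519 = 2*64/(-1048460) + 185519 = 2*64*(-1/1048460) + 185519 = -32/262115 + 185519 = 48627312653/262115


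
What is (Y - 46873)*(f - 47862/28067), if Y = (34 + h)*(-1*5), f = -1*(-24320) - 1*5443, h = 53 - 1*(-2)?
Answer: -25067793940246/28067 ≈ -8.9314e+8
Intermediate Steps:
h = 55 (h = 53 + 2 = 55)
f = 18877 (f = 24320 - 5443 = 18877)
Y = -445 (Y = (34 + 55)*(-1*5) = 89*(-5) = -445)
(Y - 46873)*(f - 47862/28067) = (-445 - 46873)*(18877 - 47862/28067) = -47318*(18877 - 47862*1/28067) = -47318*(18877 - 47862/28067) = -47318*529772897/28067 = -25067793940246/28067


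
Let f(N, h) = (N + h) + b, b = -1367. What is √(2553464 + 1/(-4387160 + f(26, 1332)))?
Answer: √49147164658481082135/4387169 ≈ 1598.0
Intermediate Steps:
f(N, h) = -1367 + N + h (f(N, h) = (N + h) - 1367 = -1367 + N + h)
√(2553464 + 1/(-4387160 + f(26, 1332))) = √(2553464 + 1/(-4387160 + (-1367 + 26 + 1332))) = √(2553464 + 1/(-4387160 - 9)) = √(2553464 + 1/(-4387169)) = √(2553464 - 1/4387169) = √(11202478103415/4387169) = √49147164658481082135/4387169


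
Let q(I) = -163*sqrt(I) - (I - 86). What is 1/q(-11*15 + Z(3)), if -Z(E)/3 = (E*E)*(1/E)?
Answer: 130/2345303 + 163*I*sqrt(174)/4690606 ≈ 5.543e-5 + 0.00045839*I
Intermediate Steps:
Z(E) = -3*E (Z(E) = -3*E*E*1/E = -3*E**2/E = -3*E)
q(I) = 86 - I - 163*sqrt(I) (q(I) = -163*sqrt(I) - (-86 + I) = -163*sqrt(I) + (86 - I) = 86 - I - 163*sqrt(I))
1/q(-11*15 + Z(3)) = 1/(86 - (-11*15 - 3*3) - 163*sqrt(-11*15 - 3*3)) = 1/(86 - (-165 - 9) - 163*sqrt(-165 - 9)) = 1/(86 - 1*(-174) - 163*I*sqrt(174)) = 1/(86 + 174 - 163*I*sqrt(174)) = 1/(260 - 163*I*sqrt(174))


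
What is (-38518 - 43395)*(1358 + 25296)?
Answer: -2183309102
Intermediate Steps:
(-38518 - 43395)*(1358 + 25296) = -81913*26654 = -2183309102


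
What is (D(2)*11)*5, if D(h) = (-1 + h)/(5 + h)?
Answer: 55/7 ≈ 7.8571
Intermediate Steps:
D(h) = (-1 + h)/(5 + h)
(D(2)*11)*5 = (((-1 + 2)/(5 + 2))*11)*5 = ((1/7)*11)*5 = (((⅐)*1)*11)*5 = ((⅐)*11)*5 = (11/7)*5 = 55/7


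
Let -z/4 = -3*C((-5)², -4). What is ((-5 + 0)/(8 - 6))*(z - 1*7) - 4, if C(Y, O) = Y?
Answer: -1473/2 ≈ -736.50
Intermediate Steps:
z = 300 (z = -(-12)*(-5)² = -(-12)*25 = -4*(-75) = 300)
((-5 + 0)/(8 - 6))*(z - 1*7) - 4 = ((-5 + 0)/(8 - 6))*(300 - 1*7) - 4 = (-5/2)*(300 - 7) - 4 = -5*½*293 - 4 = -5/2*293 - 4 = -1465/2 - 4 = -1473/2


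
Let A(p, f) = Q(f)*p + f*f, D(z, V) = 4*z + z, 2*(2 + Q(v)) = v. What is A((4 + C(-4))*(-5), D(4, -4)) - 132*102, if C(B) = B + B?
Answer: -12904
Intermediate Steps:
Q(v) = -2 + v/2
C(B) = 2*B
D(z, V) = 5*z
A(p, f) = f**2 + p*(-2 + f/2) (A(p, f) = (-2 + f/2)*p + f*f = p*(-2 + f/2) + f**2 = f**2 + p*(-2 + f/2))
A((4 + C(-4))*(-5), D(4, -4)) - 132*102 = ((5*4)**2 + ((4 + 2*(-4))*(-5))*(-4 + 5*4)/2) - 132*102 = (20**2 + ((4 - 8)*(-5))*(-4 + 20)/2) - 13464 = (400 + (1/2)*(-4*(-5))*16) - 13464 = (400 + (1/2)*20*16) - 13464 = (400 + 160) - 13464 = 560 - 13464 = -12904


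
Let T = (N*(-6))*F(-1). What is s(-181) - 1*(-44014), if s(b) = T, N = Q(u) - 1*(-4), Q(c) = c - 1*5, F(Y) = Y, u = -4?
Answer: 43984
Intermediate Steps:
Q(c) = -5 + c (Q(c) = c - 5 = -5 + c)
N = -5 (N = (-5 - 4) - 1*(-4) = -9 + 4 = -5)
T = -30 (T = -5*(-6)*(-1) = 30*(-1) = -30)
s(b) = -30
s(-181) - 1*(-44014) = -30 - 1*(-44014) = -30 + 44014 = 43984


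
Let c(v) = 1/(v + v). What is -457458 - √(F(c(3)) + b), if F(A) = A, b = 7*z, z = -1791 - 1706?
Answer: -457458 - I*√881238/6 ≈ -4.5746e+5 - 156.46*I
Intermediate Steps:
z = -3497
c(v) = 1/(2*v)
b = -24479 (b = 7*(-3497) = -24479)
-457458 - √(F(c(3)) + b) = -457458 - √((½)/3 - 24479) = -457458 - √((½)*(⅓) - 24479) = -457458 - √(⅙ - 24479) = -457458 - √(-146873/6) = -457458 - I*√881238/6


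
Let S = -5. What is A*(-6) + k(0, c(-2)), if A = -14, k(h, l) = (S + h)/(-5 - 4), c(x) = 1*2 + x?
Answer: 761/9 ≈ 84.556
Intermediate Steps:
c(x) = 2 + x
k(h, l) = 5/9 - h/9 (k(h, l) = (-5 + h)/(-5 - 4) = (-5 + h)/(-9) = (-5 + h)*(-⅑) = 5/9 - h/9)
A*(-6) + k(0, c(-2)) = -14*(-6) + (5/9 - ⅑*0) = 84 + (5/9 + 0) = 84 + 5/9 = 761/9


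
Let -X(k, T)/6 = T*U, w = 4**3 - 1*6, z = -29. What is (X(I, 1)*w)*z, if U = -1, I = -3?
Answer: -10092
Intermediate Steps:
w = 58 (w = 64 - 6 = 58)
X(k, T) = 6*T (X(k, T) = -6*T*(-1) = -(-6)*T = 6*T)
(X(I, 1)*w)*z = ((6*1)*58)*(-29) = (6*58)*(-29) = 348*(-29) = -10092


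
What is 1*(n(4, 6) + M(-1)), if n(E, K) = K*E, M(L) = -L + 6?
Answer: 31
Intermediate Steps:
M(L) = 6 - L
n(E, K) = E*K
1*(n(4, 6) + M(-1)) = 1*(4*6 + (6 - 1*(-1))) = 1*(24 + (6 + 1)) = 1*(24 + 7) = 1*31 = 31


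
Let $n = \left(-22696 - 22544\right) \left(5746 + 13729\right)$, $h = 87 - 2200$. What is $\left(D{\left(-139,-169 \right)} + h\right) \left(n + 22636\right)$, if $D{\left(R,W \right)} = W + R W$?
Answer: $-18685688154076$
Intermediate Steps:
$h = -2113$ ($h = 87 - 2200 = -2113$)
$n = -881049000$ ($n = \left(-45240\right) 19475 = -881049000$)
$\left(D{\left(-139,-169 \right)} + h\right) \left(n + 22636\right) = \left(- 169 \left(1 - 139\right) - 2113\right) \left(-881049000 + 22636\right) = \left(\left(-169\right) \left(-138\right) - 2113\right) \left(-881026364\right) = \left(23322 - 2113\right) \left(-881026364\right) = 21209 \left(-881026364\right) = -18685688154076$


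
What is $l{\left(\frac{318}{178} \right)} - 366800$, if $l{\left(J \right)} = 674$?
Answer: $-366126$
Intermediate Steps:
$l{\left(\frac{318}{178} \right)} - 366800 = 674 - 366800 = -366126$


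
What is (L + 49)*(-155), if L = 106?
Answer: -24025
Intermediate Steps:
(L + 49)*(-155) = (106 + 49)*(-155) = 155*(-155) = -24025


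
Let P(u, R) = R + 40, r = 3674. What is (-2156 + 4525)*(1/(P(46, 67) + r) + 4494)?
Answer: 40253609735/3781 ≈ 1.0646e+7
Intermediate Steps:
P(u, R) = 40 + R
(-2156 + 4525)*(1/(P(46, 67) + r) + 4494) = (-2156 + 4525)*(1/((40 + 67) + 3674) + 4494) = 2369*(1/(107 + 3674) + 4494) = 2369*(1/3781 + 4494) = 2369*(16991815/3781) = 40253609735/3781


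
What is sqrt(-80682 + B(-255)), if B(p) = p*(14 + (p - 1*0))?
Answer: I*sqrt(19227) ≈ 138.66*I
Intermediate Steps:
B(p) = p*(14 + p) (B(p) = p*(14 + (p + 0)) = p*(14 + p))
sqrt(-80682 + B(-255)) = sqrt(-80682 - 255*(14 - 255)) = sqrt(-80682 - 255*(-241)) = sqrt(-80682 + 61455) = sqrt(-19227) = I*sqrt(19227)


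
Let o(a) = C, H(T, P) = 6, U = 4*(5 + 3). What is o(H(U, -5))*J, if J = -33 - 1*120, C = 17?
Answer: -2601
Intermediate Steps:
U = 32 (U = 4*8 = 32)
J = -153 (J = -33 - 120 = -153)
o(a) = 17
o(H(U, -5))*J = 17*(-153) = -2601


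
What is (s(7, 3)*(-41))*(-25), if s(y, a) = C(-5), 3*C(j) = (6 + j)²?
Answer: 1025/3 ≈ 341.67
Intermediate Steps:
C(j) = (6 + j)²/3
s(y, a) = ⅓ (s(y, a) = (6 - 5)²/3 = (⅓)*1² = (⅓)*1 = ⅓)
(s(7, 3)*(-41))*(-25) = ((⅓)*(-41))*(-25) = -41/3*(-25) = 1025/3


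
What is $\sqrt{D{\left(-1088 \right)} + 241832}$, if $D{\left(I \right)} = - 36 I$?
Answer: $10 \sqrt{2810} \approx 530.09$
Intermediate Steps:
$\sqrt{D{\left(-1088 \right)} + 241832} = \sqrt{\left(-36\right) \left(-1088\right) + 241832} = \sqrt{39168 + 241832} = \sqrt{281000} = 10 \sqrt{2810}$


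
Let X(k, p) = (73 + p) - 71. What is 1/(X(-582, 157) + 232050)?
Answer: 1/232209 ≈ 4.3065e-6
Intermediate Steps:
X(k, p) = 2 + p
1/(X(-582, 157) + 232050) = 1/((2 + 157) + 232050) = 1/(159 + 232050) = 1/232209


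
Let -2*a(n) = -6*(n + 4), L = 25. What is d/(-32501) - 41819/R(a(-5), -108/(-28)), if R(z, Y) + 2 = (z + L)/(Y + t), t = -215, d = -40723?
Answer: 1004482061006/50539055 ≈ 19875.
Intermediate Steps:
a(n) = 12 + 3*n (a(n) = -(-3)*(n + 4) = -(-3)*(4 + n) = -(-24 - 6*n)/2 = 12 + 3*n)
R(z, Y) = -2 + (25 + z)/(-215 + Y) (R(z, Y) = -2 + (z + 25)/(Y - 215) = -2 + (25 + z)/(-215 + Y))
d/(-32501) - 41819/R(a(-5), -108/(-28)) = -40723/(-32501) - 41819*(-215 - 108/(-28))/(455 + (12 + 3*(-5)) - (-216)/(-28)) = -40723*(-1/32501) - 41819*(-215 - 108*(-1/28))/(455 + (12 - 15) - (-216)*(-1)/28) = 40723/32501 - 41819*(-215 + 27/7)/(455 - 3 - 2*27/7) = 40723/32501 - 41819*(-1478/(7*(455 - 3 - 54/7))) = 40723/32501 - 41819/((-7/1478*3110/7)) = 40723/32501 - 41819/(-1555/739) = 40723/32501 - 41819*(-739/1555) = 40723/32501 + 30904241/1555 = 1004482061006/50539055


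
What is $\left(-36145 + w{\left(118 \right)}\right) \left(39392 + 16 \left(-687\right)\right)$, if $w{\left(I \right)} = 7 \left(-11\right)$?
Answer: $-1028704800$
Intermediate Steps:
$w{\left(I \right)} = -77$
$\left(-36145 + w{\left(118 \right)}\right) \left(39392 + 16 \left(-687\right)\right) = \left(-36145 - 77\right) \left(39392 + 16 \left(-687\right)\right) = - 36222 \left(39392 - 10992\right) = \left(-36222\right) 28400 = -1028704800$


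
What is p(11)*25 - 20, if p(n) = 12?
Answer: 280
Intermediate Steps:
p(11)*25 - 20 = 12*25 - 20 = 300 - 20 = 280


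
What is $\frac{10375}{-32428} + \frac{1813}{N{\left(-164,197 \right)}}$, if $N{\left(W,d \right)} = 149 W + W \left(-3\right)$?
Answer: $- \frac{76802741}{194114008} \approx -0.39566$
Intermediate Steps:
$N{\left(W,d \right)} = 146 W$ ($N{\left(W,d \right)} = 149 W - 3 W = 146 W$)
$\frac{10375}{-32428} + \frac{1813}{N{\left(-164,197 \right)}} = \frac{10375}{-32428} + \frac{1813}{146 \left(-164\right)} = 10375 \left(- \frac{1}{32428}\right) + \frac{1813}{-23944} = - \frac{10375}{32428} + 1813 \left(- \frac{1}{23944}\right) = - \frac{10375}{32428} - \frac{1813}{23944} = - \frac{76802741}{194114008}$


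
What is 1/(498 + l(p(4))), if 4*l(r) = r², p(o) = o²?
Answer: 1/562 ≈ 0.0017794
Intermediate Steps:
l(r) = r²/4
1/(498 + l(p(4))) = 1/(498 + (4²)²/4) = 1/(498 + (¼)*16²) = 1/(498 + (¼)*256) = 1/(498 + 64) = 1/562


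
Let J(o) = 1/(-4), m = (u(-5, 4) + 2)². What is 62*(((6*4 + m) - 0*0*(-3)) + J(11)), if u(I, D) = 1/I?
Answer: 83669/50 ≈ 1673.4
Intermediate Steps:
u(I, D) = 1/I
m = 81/25 (m = (1/(-5) + 2)² = (-⅕ + 2)² = (9/5)² = 81/25 ≈ 3.2400)
J(o) = -¼
62*(((6*4 + m) - 0*0*(-3)) + J(11)) = 62*(((6*4 + 81/25) - 0*0*(-3)) - ¼) = 62*(((24 + 81/25) - 0*(-3)) - ¼) = 62*((681/25 - 1*0) - ¼) = 62*((681/25 + 0) - ¼) = 62*(681/25 - ¼) = 62*(2699/100) = 83669/50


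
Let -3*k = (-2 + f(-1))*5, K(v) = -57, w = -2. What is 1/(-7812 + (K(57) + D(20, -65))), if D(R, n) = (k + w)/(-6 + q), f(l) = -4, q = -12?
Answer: -9/70825 ≈ -0.00012707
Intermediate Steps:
k = 10 (k = -(-2 - 4)*5/3 = -(-2)*5 = -1/3*(-30) = 10)
D(R, n) = -4/9 (D(R, n) = (10 - 2)/(-6 - 12) = 8/(-18) = 8*(-1/18) = -4/9)
1/(-7812 + (K(57) + D(20, -65))) = 1/(-7812 + (-57 - 4/9)) = 1/(-7812 - 517/9) = 1/(-70825/9) = -9/70825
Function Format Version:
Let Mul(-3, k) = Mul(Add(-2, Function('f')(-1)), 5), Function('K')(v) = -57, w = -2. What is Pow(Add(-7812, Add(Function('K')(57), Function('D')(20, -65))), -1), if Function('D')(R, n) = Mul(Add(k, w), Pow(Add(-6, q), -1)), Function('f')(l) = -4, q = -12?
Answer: Rational(-9, 70825) ≈ -0.00012707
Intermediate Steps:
k = 10 (k = Mul(Rational(-1, 3), Mul(Add(-2, -4), 5)) = Mul(Rational(-1, 3), Mul(-6, 5)) = Mul(Rational(-1, 3), -30) = 10)
Function('D')(R, n) = Rational(-4, 9) (Function('D')(R, n) = Mul(Add(10, -2), Pow(Add(-6, -12), -1)) = Mul(8, Pow(-18, -1)) = Mul(8, Rational(-1, 18)) = Rational(-4, 9))
Pow(Add(-7812, Add(Function('K')(57), Function('D')(20, -65))), -1) = Pow(Add(-7812, Add(-57, Rational(-4, 9))), -1) = Pow(Add(-7812, Rational(-517, 9)), -1) = Pow(Rational(-70825, 9), -1) = Rational(-9, 70825)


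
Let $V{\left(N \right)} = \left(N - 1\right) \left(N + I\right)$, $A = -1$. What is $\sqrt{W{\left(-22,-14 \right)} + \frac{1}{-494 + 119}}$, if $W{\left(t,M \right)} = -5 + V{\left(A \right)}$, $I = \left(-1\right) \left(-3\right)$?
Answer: $\frac{4 i \sqrt{3165}}{75} \approx 3.0004 i$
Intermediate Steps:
$I = 3$
$V{\left(N \right)} = \left(-1 + N\right) \left(3 + N\right)$ ($V{\left(N \right)} = \left(N - 1\right) \left(N + 3\right) = \left(-1 + N\right) \left(3 + N\right)$)
$W{\left(t,M \right)} = -9$ ($W{\left(t,M \right)} = -5 + \left(-3 + \left(-1\right)^{2} + 2 \left(-1\right)\right) = -5 - 4 = -9$)
$\sqrt{W{\left(-22,-14 \right)} + \frac{1}{-494 + 119}} = \sqrt{-9 + \frac{1}{-494 + 119}} = \sqrt{-9 + \frac{1}{-375}} = \sqrt{-9 - \frac{1}{375}} = \sqrt{- \frac{3376}{375}} = \frac{4 i \sqrt{3165}}{75}$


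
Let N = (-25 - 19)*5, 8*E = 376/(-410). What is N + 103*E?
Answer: -95041/410 ≈ -231.81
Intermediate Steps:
E = -47/410 (E = (376/(-410))/8 = (376*(-1/410))/8 = (1/8)*(-188/205) = -47/410 ≈ -0.11463)
N = -220 (N = -44*5 = -220)
N + 103*E = -220 + 103*(-47/410) = -220 - 4841/410 = -95041/410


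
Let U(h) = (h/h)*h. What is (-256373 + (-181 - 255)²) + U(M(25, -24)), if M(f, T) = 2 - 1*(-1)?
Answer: -66274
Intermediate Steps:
M(f, T) = 3 (M(f, T) = 2 + 1 = 3)
U(h) = h (U(h) = 1*h = h)
(-256373 + (-181 - 255)²) + U(M(25, -24)) = (-256373 + (-181 - 255)²) + 3 = (-256373 + (-436)²) + 3 = (-256373 + 190096) + 3 = -66277 + 3 = -66274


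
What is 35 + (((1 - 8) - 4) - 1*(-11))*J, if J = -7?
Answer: 35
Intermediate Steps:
35 + (((1 - 8) - 4) - 1*(-11))*J = 35 + (((1 - 8) - 4) - 1*(-11))*(-7) = 35 + ((-7 - 4) + 11)*(-7) = 35 + (-11 + 11)*(-7) = 35 + 0*(-7) = 35 + 0 = 35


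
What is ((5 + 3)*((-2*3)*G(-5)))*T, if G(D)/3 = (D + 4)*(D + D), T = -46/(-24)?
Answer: -2760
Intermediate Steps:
T = 23/12 (T = -46*(-1/24) = 23/12 ≈ 1.9167)
G(D) = 6*D*(4 + D) (G(D) = 3*((D + 4)*(D + D)) = 3*((4 + D)*(2*D)) = 3*(2*D*(4 + D)) = 6*D*(4 + D))
((5 + 3)*((-2*3)*G(-5)))*T = ((5 + 3)*((-2*3)*(6*(-5)*(4 - 5))))*(23/12) = (8*(-36*(-5)*(-1)))*(23/12) = (8*(-6*30))*(23/12) = (8*(-180))*(23/12) = -1440*23/12 = -2760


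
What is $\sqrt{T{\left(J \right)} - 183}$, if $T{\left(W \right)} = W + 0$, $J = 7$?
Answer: $4 i \sqrt{11} \approx 13.266 i$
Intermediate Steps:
$T{\left(W \right)} = W$
$\sqrt{T{\left(J \right)} - 183} = \sqrt{7 - 183} = \sqrt{-176} = 4 i \sqrt{11}$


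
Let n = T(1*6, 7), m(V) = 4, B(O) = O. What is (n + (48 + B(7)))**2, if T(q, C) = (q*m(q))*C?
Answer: 49729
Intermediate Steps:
T(q, C) = 4*C*q (T(q, C) = (q*4)*C = (4*q)*C = 4*C*q)
n = 168 (n = 4*7*(1*6) = 4*7*6 = 168)
(n + (48 + B(7)))**2 = (168 + (48 + 7))**2 = (168 + 55)**2 = 223**2 = 49729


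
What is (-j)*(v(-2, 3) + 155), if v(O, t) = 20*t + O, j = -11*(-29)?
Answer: -67947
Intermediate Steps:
j = 319
v(O, t) = O + 20*t
(-j)*(v(-2, 3) + 155) = (-1*319)*((-2 + 20*3) + 155) = -319*((-2 + 60) + 155) = -319*(58 + 155) = -319*213 = -67947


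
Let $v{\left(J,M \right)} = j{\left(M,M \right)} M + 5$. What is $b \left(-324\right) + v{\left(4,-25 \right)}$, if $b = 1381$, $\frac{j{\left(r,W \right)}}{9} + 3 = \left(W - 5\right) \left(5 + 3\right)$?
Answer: $-392764$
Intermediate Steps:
$j{\left(r,W \right)} = -387 + 72 W$ ($j{\left(r,W \right)} = -27 + 9 \left(W - 5\right) \left(5 + 3\right) = -27 + 9 \left(-5 + W\right) 8 = -27 + 9 \left(-40 + 8 W\right) = -27 + \left(-360 + 72 W\right) = -387 + 72 W$)
$v{\left(J,M \right)} = 5 + M \left(-387 + 72 M\right)$ ($v{\left(J,M \right)} = \left(-387 + 72 M\right) M + 5 = M \left(-387 + 72 M\right) + 5 = 5 + M \left(-387 + 72 M\right)$)
$b \left(-324\right) + v{\left(4,-25 \right)} = 1381 \left(-324\right) + \left(5 + 9 \left(-25\right) \left(-43 + 8 \left(-25\right)\right)\right) = -447444 + \left(5 + 9 \left(-25\right) \left(-43 - 200\right)\right) = -447444 + \left(5 + 9 \left(-25\right) \left(-243\right)\right) = -447444 + \left(5 + 54675\right) = -447444 + 54680 = -392764$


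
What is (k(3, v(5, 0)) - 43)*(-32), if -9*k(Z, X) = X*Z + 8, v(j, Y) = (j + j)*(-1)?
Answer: 11680/9 ≈ 1297.8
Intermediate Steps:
v(j, Y) = -2*j (v(j, Y) = (2*j)*(-1) = -2*j)
k(Z, X) = -8/9 - X*Z/9 (k(Z, X) = -(X*Z + 8)/9 = -(8 + X*Z)/9 = -8/9 - X*Z/9)
(k(3, v(5, 0)) - 43)*(-32) = ((-8/9 - ⅑*(-2*5)*3) - 43)*(-32) = ((-8/9 - ⅑*(-10)*3) - 43)*(-32) = ((-8/9 + 10/3) - 43)*(-32) = (22/9 - 43)*(-32) = -365/9*(-32) = 11680/9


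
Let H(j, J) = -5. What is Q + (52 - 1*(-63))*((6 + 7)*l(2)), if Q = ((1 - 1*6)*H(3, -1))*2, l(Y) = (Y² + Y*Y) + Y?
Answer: 15000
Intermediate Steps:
l(Y) = Y + 2*Y² (l(Y) = (Y² + Y²) + Y = 2*Y² + Y = Y + 2*Y²)
Q = 50 (Q = ((1 - 1*6)*(-5))*2 = ((1 - 6)*(-5))*2 = -5*(-5)*2 = 25*2 = 50)
Q + (52 - 1*(-63))*((6 + 7)*l(2)) = 50 + (52 - 1*(-63))*((6 + 7)*(2*(1 + 2*2))) = 50 + (52 + 63)*(13*(2*(1 + 4))) = 50 + 115*(13*(2*5)) = 50 + 115*(13*10) = 50 + 115*130 = 50 + 14950 = 15000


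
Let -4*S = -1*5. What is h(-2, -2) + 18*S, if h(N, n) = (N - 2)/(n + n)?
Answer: 47/2 ≈ 23.500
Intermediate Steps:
S = 5/4 (S = -(-1)*5/4 = -¼*(-5) = 5/4 ≈ 1.2500)
h(N, n) = (-2 + N)/(2*n) (h(N, n) = (-2 + N)/((2*n)) = (-2 + N)*(1/(2*n)) = (-2 + N)/(2*n))
h(-2, -2) + 18*S = (½)*(-2 - 2)/(-2) + 18*(5/4) = (½)*(-½)*(-4) + 45/2 = 1 + 45/2 = 47/2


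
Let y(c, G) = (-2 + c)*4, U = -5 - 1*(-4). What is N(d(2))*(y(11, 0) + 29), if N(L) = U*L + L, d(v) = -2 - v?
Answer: 0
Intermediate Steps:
U = -1 (U = -5 + 4 = -1)
y(c, G) = -8 + 4*c
N(L) = 0 (N(L) = -L + L = 0)
N(d(2))*(y(11, 0) + 29) = 0*((-8 + 4*11) + 29) = 0*((-8 + 44) + 29) = 0*(36 + 29) = 0*65 = 0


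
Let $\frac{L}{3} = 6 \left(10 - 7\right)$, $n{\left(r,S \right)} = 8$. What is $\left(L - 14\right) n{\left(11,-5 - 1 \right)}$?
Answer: $320$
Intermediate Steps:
$L = 54$ ($L = 3 \cdot 6 \left(10 - 7\right) = 3 \cdot 6 \cdot 3 = 3 \cdot 18 = 54$)
$\left(L - 14\right) n{\left(11,-5 - 1 \right)} = \left(54 - 14\right) 8 = 40 \cdot 8 = 320$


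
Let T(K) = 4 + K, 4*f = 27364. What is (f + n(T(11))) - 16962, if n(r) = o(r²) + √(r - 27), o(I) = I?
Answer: -9896 + 2*I*√3 ≈ -9896.0 + 3.4641*I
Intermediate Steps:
f = 6841 (f = (¼)*27364 = 6841)
n(r) = r² + √(-27 + r) (n(r) = r² + √(r - 27) = r² + √(-27 + r))
(f + n(T(11))) - 16962 = (6841 + ((4 + 11)² + √(-27 + (4 + 11)))) - 16962 = (6841 + (15² + √(-27 + 15))) - 16962 = (6841 + (225 + √(-12))) - 16962 = (6841 + (225 + 2*I*√3)) - 16962 = (7066 + 2*I*√3) - 16962 = -9896 + 2*I*√3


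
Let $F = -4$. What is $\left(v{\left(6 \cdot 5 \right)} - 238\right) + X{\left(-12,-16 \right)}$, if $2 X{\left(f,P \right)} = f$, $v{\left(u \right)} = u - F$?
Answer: $-210$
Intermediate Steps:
$v{\left(u \right)} = 4 + u$ ($v{\left(u \right)} = u - -4 = u + 4 = 4 + u$)
$X{\left(f,P \right)} = \frac{f}{2}$
$\left(v{\left(6 \cdot 5 \right)} - 238\right) + X{\left(-12,-16 \right)} = \left(\left(4 + 6 \cdot 5\right) - 238\right) + \frac{1}{2} \left(-12\right) = \left(\left(4 + 30\right) - 238\right) - 6 = \left(34 - 238\right) - 6 = -204 - 6 = -210$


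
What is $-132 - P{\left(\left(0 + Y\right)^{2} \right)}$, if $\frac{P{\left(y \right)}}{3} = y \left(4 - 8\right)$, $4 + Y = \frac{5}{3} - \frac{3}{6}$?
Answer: $- \frac{107}{3} \approx -35.667$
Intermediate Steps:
$Y = - \frac{17}{6}$ ($Y = -4 + \left(\frac{5}{3} - \frac{3}{6}\right) = -4 + \left(5 \cdot \frac{1}{3} - \frac{1}{2}\right) = -4 + \left(\frac{5}{3} - \frac{1}{2}\right) = -4 + \frac{7}{6} = - \frac{17}{6} \approx -2.8333$)
$P{\left(y \right)} = - 12 y$ ($P{\left(y \right)} = 3 y \left(4 - 8\right) = 3 y \left(-4\right) = 3 \left(- 4 y\right) = - 12 y$)
$-132 - P{\left(\left(0 + Y\right)^{2} \right)} = -132 - - 12 \left(0 - \frac{17}{6}\right)^{2} = -132 - - 12 \left(- \frac{17}{6}\right)^{2} = -132 - \left(-12\right) \frac{289}{36} = -132 - - \frac{289}{3} = -132 + \frac{289}{3} = - \frac{107}{3}$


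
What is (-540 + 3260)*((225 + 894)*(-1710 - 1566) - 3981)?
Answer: -9981924000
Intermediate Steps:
(-540 + 3260)*((225 + 894)*(-1710 - 1566) - 3981) = 2720*(1119*(-3276) - 3981) = 2720*(-3665844 - 3981) = 2720*(-3669825) = -9981924000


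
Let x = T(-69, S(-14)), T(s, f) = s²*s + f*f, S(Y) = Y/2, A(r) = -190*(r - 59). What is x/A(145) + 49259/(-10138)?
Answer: 126251771/8282746 ≈ 15.243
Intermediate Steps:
A(r) = 11210 - 190*r (A(r) = -190*(-59 + r) = 11210 - 190*r)
S(Y) = Y/2 (S(Y) = Y*(½) = Y/2)
T(s, f) = f² + s³ (T(s, f) = s³ + f² = f² + s³)
x = -328460 (x = ((½)*(-14))² + (-69)³ = (-7)² - 328509 = 49 - 328509 = -328460)
x/A(145) + 49259/(-10138) = -328460/(11210 - 190*145) + 49259/(-10138) = -328460/(11210 - 27550) + 49259*(-1/10138) = -328460/(-16340) - 49259/10138 = -328460*(-1/16340) - 49259/10138 = 16423/817 - 49259/10138 = 126251771/8282746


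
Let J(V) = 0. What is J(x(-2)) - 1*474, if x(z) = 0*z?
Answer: -474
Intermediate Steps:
x(z) = 0
J(x(-2)) - 1*474 = 0 - 1*474 = 0 - 474 = -474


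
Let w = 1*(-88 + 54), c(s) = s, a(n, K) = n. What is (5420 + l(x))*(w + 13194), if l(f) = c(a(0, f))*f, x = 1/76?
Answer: 71327200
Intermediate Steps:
x = 1/76 ≈ 0.013158
w = -34 (w = 1*(-34) = -34)
l(f) = 0 (l(f) = 0*f = 0)
(5420 + l(x))*(w + 13194) = (5420 + 0)*(-34 + 13194) = 5420*13160 = 71327200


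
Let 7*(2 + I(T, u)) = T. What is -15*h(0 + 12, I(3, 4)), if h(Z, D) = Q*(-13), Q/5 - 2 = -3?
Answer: -975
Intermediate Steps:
Q = -5 (Q = 10 + 5*(-3) = 10 - 15 = -5)
I(T, u) = -2 + T/7
h(Z, D) = 65 (h(Z, D) = -5*(-13) = 65)
-15*h(0 + 12, I(3, 4)) = -15*65 = -975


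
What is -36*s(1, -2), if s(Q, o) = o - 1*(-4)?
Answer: -72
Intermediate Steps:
s(Q, o) = 4 + o (s(Q, o) = o + 4 = 4 + o)
-36*s(1, -2) = -36*(4 - 2) = -36*2 = -72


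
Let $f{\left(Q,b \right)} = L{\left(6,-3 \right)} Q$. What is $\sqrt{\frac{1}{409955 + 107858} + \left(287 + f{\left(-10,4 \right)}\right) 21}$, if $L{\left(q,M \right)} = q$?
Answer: $\frac{2 \sqrt{319544288692759}}{517813} \approx 69.043$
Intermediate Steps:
$f{\left(Q,b \right)} = 6 Q$
$\sqrt{\frac{1}{409955 + 107858} + \left(287 + f{\left(-10,4 \right)}\right) 21} = \sqrt{\frac{1}{409955 + 107858} + \left(287 + 6 \left(-10\right)\right) 21} = \sqrt{\frac{1}{517813} + \left(287 - 60\right) 21} = \sqrt{\frac{1}{517813} + 227 \cdot 21} = \sqrt{\frac{1}{517813} + 4767} = \sqrt{\frac{2468414572}{517813}} = \frac{2 \sqrt{319544288692759}}{517813}$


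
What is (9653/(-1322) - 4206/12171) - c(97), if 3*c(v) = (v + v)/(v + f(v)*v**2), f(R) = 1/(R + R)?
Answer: -390594401/48270186 ≈ -8.0918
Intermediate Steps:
f(R) = 1/(2*R)
c(v) = 4/9 (c(v) = ((v + v)/(v + (1/(2*v))*v**2))/3 = ((2*v)/(v + v/2))/3 = ((2*v)/((3*v/2)))/3 = ((2*v)*(2/(3*v)))/3 = (1/3)*(4/3) = 4/9)
(9653/(-1322) - 4206/12171) - c(97) = (9653/(-1322) - 4206/12171) - 1*4/9 = (9653*(-1/1322) - 4206*1/12171) - 4/9 = (-9653/1322 - 1402/4057) - 4/9 = -41015665/5363354 - 4/9 = -390594401/48270186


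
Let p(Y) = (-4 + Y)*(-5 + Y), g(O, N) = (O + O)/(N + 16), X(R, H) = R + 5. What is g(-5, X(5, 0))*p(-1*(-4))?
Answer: 0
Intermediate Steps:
X(R, H) = 5 + R
g(O, N) = 2*O/(16 + N) (g(O, N) = (2*O)/(16 + N) = 2*O/(16 + N))
p(Y) = (-5 + Y)*(-4 + Y)
g(-5, X(5, 0))*p(-1*(-4)) = (2*(-5)/(16 + (5 + 5)))*(20 + (-1*(-4))² - (-9)*(-4)) = (2*(-5)/(16 + 10))*(20 + 4² - 9*4) = (2*(-5)/26)*(20 + 16 - 36) = (2*(-5)*(1/26))*0 = -5/13*0 = 0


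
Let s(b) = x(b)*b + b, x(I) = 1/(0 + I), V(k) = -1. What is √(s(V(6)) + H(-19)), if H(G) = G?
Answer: I*√19 ≈ 4.3589*I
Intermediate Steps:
x(I) = 1/I
s(b) = 1 + b (s(b) = b/b + b = 1 + b)
√(s(V(6)) + H(-19)) = √((1 - 1) - 19) = √(0 - 19) = √(-19) = I*√19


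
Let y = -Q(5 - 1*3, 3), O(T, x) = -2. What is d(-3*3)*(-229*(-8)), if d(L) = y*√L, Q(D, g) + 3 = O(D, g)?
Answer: 27480*I ≈ 27480.0*I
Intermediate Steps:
Q(D, g) = -5 (Q(D, g) = -3 - 2 = -5)
y = 5 (y = -1*(-5) = 5)
d(L) = 5*√L
d(-3*3)*(-229*(-8)) = (5*√(-3*3))*(-229*(-8)) = (5*√(-9))*1832 = (5*(3*I))*1832 = (15*I)*1832 = 27480*I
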